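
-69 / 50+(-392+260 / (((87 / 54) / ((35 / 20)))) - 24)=-195701 / 1450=-134.97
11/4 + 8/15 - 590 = -35203/60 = -586.72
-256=-256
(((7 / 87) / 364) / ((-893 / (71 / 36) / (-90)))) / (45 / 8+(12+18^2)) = 355 / 2760283539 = 0.00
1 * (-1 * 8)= -8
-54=-54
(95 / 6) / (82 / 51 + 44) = 1615 / 4652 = 0.35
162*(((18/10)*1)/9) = 162/5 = 32.40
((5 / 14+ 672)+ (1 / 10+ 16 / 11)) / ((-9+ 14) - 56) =-259456 / 19635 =-13.21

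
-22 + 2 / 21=-21.90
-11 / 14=-0.79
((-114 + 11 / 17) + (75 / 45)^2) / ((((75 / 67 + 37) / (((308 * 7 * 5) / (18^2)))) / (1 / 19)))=-1527399335 / 300691359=-5.08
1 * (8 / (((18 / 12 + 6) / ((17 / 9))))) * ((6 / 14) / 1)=0.86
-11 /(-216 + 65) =11 /151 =0.07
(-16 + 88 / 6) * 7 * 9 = -84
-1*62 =-62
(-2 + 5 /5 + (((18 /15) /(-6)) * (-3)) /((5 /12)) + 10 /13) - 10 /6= -446 /975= -0.46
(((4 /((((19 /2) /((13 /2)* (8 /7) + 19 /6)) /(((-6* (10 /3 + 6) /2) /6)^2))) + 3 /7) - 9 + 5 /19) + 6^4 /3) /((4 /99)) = 20573927 /1596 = 12890.93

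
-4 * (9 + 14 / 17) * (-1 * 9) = 6012 / 17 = 353.65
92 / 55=1.67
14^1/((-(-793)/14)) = 196/793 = 0.25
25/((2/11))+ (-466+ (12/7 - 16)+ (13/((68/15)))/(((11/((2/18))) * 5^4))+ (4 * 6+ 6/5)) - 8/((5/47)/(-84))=11779457341/1963500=5999.21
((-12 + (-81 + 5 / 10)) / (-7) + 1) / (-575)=-0.02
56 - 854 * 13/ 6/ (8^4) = 55.55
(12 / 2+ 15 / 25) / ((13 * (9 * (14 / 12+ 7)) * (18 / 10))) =22 / 5733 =0.00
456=456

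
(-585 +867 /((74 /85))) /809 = 30405 /59866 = 0.51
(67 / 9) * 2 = 134 / 9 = 14.89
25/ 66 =0.38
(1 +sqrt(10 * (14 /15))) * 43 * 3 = 129 +86 * sqrt(21) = 523.10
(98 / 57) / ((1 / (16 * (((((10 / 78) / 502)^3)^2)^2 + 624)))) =96961775580461758656957415269136317654119657564194093441 / 5648651319750703414694708135405189227544500262130816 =17165.47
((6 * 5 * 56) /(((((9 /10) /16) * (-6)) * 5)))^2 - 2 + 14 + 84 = 80289376 /81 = 991226.86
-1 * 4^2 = -16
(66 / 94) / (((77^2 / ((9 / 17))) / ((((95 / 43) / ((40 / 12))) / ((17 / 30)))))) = 23085 / 314813191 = 0.00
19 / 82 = 0.23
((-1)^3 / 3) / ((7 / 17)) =-17 / 21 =-0.81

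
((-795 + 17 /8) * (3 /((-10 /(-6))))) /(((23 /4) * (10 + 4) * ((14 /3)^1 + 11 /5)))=-171261 /66332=-2.58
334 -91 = 243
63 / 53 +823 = 43682 / 53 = 824.19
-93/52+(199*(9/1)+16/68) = 1581871/884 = 1789.45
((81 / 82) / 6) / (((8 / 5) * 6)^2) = 0.00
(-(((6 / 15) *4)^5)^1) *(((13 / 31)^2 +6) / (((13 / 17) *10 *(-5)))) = 330612736 / 195203125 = 1.69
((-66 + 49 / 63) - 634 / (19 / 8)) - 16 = -59537 / 171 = -348.17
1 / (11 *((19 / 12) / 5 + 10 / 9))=180 / 2827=0.06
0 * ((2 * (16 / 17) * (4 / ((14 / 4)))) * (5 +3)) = 0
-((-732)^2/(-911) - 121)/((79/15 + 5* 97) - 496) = -9690825/78346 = -123.69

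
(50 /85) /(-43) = -10 /731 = -0.01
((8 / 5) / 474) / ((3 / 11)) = 44 / 3555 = 0.01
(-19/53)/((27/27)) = -19/53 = -0.36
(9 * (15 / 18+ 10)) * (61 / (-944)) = -11895 / 1888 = -6.30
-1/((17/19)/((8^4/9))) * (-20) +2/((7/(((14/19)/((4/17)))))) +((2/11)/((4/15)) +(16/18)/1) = 216922105/21318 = 10175.54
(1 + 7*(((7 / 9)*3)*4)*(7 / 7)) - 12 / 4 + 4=202 / 3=67.33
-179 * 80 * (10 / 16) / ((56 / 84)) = -13425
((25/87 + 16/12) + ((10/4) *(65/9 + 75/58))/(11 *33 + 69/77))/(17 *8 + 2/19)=186660427/15129589536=0.01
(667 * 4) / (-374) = -7.13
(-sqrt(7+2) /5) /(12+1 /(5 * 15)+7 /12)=-180 /3779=-0.05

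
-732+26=-706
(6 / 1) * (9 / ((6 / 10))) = 90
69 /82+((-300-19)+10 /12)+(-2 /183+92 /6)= -755309 /2501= -302.00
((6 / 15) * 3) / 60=1 / 50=0.02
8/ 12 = 2/ 3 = 0.67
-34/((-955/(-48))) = -1632/955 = -1.71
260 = 260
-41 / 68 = -0.60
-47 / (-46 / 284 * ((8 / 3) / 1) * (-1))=-10011 / 92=-108.82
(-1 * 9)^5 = -59049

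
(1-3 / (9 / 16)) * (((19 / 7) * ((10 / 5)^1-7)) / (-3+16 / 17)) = -4199 / 147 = -28.56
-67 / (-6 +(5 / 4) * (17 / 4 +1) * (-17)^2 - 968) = -1072 / 14761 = -0.07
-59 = -59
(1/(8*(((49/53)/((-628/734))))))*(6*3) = -74889/35966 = -2.08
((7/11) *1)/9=7/99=0.07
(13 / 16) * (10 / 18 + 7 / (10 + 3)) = 8 / 9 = 0.89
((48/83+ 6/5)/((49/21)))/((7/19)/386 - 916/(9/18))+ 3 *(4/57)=51938808392/247197817265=0.21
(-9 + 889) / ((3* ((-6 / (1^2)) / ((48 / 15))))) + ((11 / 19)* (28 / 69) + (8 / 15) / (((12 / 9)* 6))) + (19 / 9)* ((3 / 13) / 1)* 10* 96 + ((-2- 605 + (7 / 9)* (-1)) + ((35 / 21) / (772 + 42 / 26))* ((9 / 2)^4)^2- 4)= 40829968687711 / 658181571840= 62.03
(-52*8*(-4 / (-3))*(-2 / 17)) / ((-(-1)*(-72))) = -416 / 459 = -0.91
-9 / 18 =-1 / 2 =-0.50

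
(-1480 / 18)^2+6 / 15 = 2738162 / 405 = 6760.89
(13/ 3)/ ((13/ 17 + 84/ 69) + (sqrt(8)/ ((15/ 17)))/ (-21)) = 7095207210 * sqrt(2)/ 59243554753 + 130293174375/ 59243554753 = 2.37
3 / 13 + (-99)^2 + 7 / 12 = 1529083 / 156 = 9801.81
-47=-47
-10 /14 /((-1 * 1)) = 5 /7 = 0.71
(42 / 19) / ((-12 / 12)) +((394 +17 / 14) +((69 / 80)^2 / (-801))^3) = 9659580978410263226763 / 24578851340288000000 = 393.00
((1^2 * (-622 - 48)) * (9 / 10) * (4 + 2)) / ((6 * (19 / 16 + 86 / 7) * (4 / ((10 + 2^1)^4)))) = -116702208 / 503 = -232012.34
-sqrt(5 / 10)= -sqrt(2) / 2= -0.71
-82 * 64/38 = -2624/19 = -138.11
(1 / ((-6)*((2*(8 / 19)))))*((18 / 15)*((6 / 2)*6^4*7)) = -32319 / 5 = -6463.80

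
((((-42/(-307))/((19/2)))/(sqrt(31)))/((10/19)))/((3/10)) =28 * sqrt(31)/9517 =0.02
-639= -639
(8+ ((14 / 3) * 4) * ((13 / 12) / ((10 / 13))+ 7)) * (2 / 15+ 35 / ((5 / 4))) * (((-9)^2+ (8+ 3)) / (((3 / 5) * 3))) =288190552 / 1215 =237193.87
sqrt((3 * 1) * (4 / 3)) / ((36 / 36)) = 2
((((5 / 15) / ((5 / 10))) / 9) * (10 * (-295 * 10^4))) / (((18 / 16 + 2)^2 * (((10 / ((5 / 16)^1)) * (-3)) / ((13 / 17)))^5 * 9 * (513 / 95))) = 0.00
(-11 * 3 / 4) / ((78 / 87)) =-9.20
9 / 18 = 1 / 2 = 0.50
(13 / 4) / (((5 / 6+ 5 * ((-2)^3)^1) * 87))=-13 / 13630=-0.00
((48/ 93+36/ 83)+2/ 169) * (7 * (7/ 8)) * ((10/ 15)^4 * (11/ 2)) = 75133366/ 11740599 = 6.40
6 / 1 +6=12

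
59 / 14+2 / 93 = 5515 / 1302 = 4.24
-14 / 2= -7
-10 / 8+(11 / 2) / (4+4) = -9 / 16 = -0.56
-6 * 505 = -3030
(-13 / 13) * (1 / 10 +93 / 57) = -329 / 190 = -1.73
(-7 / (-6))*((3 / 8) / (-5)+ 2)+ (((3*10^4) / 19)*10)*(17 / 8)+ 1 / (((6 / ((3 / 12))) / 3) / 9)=153015371 / 4560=33556.00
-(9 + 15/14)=-141/14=-10.07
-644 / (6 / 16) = -1717.33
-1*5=-5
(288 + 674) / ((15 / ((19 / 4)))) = 9139 / 30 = 304.63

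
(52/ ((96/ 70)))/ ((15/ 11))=1001/ 36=27.81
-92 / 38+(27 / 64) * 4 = -223 / 304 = -0.73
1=1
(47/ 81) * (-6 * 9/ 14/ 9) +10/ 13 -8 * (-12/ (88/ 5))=161489/ 27027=5.98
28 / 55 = 0.51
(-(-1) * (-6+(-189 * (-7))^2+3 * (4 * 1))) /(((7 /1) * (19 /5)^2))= 43758375 /2527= 17316.33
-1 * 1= -1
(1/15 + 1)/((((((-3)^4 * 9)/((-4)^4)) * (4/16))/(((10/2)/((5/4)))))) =65536/10935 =5.99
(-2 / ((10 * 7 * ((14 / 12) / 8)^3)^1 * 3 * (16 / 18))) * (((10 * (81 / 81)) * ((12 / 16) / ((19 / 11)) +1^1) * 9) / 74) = -10171008 / 1687903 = -6.03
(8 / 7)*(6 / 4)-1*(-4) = 40 / 7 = 5.71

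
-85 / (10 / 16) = -136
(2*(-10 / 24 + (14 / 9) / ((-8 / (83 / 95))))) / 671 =-1003 / 573705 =-0.00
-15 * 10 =-150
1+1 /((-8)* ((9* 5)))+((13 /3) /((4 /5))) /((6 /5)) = 248 /45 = 5.51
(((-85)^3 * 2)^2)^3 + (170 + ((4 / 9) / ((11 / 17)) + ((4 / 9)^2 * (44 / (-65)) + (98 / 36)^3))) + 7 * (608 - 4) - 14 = 14316741844479532491579250224609393367179547 / 4169880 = 3433370227555596921633057000000000000.00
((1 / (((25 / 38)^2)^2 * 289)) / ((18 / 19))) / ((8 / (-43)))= -106472257 / 1016015625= -0.10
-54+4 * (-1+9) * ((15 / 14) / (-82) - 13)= -135010 / 287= -470.42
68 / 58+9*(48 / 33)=4550 / 319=14.26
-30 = -30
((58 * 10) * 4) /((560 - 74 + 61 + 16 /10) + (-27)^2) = 2900 /1597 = 1.82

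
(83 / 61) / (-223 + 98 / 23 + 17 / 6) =-0.01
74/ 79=0.94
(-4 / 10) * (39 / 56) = -39 / 140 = -0.28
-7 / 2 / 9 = -7 / 18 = -0.39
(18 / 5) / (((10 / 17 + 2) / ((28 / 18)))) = 119 / 55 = 2.16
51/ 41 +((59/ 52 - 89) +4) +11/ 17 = -2971081/ 36244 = -81.97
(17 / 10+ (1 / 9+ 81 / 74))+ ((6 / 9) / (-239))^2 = 276352138 / 95106465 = 2.91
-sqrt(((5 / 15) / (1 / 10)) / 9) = -0.61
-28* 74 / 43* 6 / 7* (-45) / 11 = 79920 / 473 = 168.96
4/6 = 2/3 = 0.67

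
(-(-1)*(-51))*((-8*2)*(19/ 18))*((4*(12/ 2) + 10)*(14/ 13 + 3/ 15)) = 37395.12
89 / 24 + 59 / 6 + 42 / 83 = 27983 / 1992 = 14.05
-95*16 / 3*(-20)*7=212800 / 3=70933.33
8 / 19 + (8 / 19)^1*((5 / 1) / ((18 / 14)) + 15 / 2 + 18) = 2188 / 171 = 12.80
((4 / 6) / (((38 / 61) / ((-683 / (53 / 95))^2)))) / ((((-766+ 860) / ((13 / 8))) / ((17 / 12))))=2987150649275 / 76045248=39281.23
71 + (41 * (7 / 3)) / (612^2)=79778159 / 1123632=71.00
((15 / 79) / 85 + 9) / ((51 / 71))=12.53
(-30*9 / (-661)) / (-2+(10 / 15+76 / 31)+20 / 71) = 891405 / 3055142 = 0.29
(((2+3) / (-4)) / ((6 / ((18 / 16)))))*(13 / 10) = -39 / 128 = -0.30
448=448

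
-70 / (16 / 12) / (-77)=0.68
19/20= 0.95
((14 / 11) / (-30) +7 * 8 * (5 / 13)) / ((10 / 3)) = 46109 / 7150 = 6.45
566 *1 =566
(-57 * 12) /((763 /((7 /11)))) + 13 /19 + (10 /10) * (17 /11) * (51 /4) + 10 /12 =20.65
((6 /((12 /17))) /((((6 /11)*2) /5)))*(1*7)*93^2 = 18869235 /8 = 2358654.38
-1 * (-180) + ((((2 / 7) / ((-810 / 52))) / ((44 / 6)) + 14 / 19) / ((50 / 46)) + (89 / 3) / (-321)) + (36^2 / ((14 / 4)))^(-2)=23740256726829497 / 131464384128000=180.58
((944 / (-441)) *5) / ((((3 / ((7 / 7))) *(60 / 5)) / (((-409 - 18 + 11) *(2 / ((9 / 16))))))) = 15708160 / 35721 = 439.75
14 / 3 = 4.67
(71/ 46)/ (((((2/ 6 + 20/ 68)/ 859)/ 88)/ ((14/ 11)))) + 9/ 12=236664.59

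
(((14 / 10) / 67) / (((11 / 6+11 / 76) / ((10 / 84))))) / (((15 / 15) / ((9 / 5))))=342 / 151085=0.00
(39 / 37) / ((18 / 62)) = 3.63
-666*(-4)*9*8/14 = 95904/7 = 13700.57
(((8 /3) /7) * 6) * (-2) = -32 /7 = -4.57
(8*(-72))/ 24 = -24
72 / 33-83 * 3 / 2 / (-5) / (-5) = -1539 / 550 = -2.80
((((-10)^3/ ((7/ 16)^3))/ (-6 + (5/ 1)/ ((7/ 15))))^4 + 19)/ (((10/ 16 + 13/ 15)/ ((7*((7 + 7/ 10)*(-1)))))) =-1125899906843143581491070796/ 756803428227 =-1487704554247123.00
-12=-12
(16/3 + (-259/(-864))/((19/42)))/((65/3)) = 3281/11856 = 0.28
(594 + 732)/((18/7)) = 1547/3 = 515.67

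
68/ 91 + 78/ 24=1455/ 364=4.00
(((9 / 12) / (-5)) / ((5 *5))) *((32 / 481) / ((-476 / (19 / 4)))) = 57 / 14309750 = 0.00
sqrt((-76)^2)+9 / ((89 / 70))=7394 / 89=83.08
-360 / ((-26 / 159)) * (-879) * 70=-1760988600 / 13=-135460661.54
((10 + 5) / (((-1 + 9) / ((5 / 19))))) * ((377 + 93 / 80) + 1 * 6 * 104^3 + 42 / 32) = 3330376.71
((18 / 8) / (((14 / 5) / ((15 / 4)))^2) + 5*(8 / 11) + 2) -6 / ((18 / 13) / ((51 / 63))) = 6.16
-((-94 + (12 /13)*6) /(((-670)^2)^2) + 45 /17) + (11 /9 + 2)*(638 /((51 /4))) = 3813837432488357 /24048347801400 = 158.59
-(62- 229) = 167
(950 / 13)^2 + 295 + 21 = 955904 / 169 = 5656.24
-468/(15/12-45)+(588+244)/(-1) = -143728/175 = -821.30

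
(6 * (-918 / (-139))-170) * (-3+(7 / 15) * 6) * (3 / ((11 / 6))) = 326196 / 7645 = 42.67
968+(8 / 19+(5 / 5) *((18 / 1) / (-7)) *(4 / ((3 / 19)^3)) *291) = -101000296 / 133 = -759400.72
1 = 1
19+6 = 25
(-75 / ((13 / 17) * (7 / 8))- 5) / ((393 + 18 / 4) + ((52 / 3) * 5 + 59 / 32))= -1022880 / 4245787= -0.24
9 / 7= 1.29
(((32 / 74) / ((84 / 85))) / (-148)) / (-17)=5 / 28749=0.00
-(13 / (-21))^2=-169 / 441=-0.38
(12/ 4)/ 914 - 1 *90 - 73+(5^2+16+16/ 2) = -104193/ 914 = -114.00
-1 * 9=-9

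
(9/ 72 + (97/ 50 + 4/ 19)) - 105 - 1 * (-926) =3128447/ 3800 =823.28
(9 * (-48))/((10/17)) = -3672/5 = -734.40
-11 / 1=-11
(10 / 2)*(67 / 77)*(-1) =-335 / 77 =-4.35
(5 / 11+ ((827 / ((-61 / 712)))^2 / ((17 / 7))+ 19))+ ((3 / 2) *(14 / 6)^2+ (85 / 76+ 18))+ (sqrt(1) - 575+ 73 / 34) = 38366705.72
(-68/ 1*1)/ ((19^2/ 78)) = -14.69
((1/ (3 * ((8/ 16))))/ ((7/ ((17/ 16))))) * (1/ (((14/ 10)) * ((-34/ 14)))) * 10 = -25/ 84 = -0.30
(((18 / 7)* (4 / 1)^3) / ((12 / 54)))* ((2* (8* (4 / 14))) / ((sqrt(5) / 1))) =165888* sqrt(5) / 245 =1514.03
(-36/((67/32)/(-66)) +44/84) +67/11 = 17665768/15477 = 1141.42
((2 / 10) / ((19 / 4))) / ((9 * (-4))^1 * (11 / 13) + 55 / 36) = -1872 / 1286395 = -0.00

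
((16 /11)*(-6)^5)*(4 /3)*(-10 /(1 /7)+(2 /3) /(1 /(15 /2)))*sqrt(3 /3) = 10782720 /11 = 980247.27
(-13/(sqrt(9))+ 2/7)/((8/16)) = -8.10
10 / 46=5 / 23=0.22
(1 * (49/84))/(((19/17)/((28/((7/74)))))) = 154.49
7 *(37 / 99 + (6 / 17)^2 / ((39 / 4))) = 1006327 / 371943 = 2.71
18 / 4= 9 / 2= 4.50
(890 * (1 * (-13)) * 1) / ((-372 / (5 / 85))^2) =-5785 / 19996488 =-0.00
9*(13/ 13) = 9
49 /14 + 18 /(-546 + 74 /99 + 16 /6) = 46556 /13429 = 3.47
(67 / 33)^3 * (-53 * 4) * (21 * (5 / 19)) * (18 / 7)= -25213.24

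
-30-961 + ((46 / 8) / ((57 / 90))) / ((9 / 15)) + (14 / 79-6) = -2947037 / 3002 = -981.69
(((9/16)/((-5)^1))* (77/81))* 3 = -77/240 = -0.32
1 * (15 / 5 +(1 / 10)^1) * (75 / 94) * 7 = 3255 / 188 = 17.31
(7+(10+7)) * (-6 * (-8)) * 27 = 31104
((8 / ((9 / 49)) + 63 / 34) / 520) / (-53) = -2779 / 1686672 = -0.00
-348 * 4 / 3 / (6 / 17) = -3944 / 3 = -1314.67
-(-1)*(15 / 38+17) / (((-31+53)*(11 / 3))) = 1983 / 9196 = 0.22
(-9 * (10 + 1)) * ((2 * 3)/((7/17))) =-10098/7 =-1442.57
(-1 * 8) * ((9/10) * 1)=-36/5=-7.20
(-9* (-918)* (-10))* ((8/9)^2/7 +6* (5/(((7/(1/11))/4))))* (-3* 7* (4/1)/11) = 1054460.83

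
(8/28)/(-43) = -2/301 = -0.01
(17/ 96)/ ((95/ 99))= 561/ 3040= 0.18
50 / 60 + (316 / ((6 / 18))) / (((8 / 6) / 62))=264497 / 6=44082.83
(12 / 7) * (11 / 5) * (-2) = -264 / 35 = -7.54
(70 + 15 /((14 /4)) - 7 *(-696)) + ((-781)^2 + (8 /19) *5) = 81782949 /133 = 614909.39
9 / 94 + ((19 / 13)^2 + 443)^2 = 531969943545 / 2684734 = 198146.24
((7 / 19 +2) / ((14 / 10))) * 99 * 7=22275 / 19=1172.37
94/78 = 47/39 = 1.21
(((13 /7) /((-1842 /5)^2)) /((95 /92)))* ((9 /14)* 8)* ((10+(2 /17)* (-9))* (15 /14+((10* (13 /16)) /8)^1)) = 82225 /64654814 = 0.00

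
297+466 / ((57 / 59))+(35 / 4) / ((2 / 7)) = 369349 / 456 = 809.98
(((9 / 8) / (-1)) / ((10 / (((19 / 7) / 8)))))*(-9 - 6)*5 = 2.86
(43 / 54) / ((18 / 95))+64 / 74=182249 / 35964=5.07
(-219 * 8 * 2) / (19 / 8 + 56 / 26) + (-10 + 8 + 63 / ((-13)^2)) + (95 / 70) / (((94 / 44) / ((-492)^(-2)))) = -1638330115060411 / 2113063072848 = -775.33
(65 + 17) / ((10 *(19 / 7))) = 3.02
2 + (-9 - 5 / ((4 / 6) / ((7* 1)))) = -119 / 2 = -59.50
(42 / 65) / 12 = 7 / 130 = 0.05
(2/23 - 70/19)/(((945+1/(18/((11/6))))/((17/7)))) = -2886192/312235189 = -0.01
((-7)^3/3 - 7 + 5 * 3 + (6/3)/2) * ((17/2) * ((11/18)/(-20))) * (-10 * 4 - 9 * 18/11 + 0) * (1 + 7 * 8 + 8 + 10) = -2021215/18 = -112289.72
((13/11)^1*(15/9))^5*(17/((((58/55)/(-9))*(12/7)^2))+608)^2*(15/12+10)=57745492359604359375/554778177536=104087533.90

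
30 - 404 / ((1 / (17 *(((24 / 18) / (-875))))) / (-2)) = 23806 / 2625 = 9.07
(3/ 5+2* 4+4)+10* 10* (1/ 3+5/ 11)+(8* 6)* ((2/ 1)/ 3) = 20359/ 165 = 123.39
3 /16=0.19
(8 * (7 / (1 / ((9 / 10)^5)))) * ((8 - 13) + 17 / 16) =-26040609 / 200000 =-130.20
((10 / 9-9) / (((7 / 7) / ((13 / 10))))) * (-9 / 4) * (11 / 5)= 10153 / 200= 50.76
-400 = -400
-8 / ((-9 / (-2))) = -16 / 9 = -1.78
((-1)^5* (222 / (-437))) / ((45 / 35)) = 518 / 1311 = 0.40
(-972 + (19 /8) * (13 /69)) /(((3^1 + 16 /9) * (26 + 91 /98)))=-388353 /51428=-7.55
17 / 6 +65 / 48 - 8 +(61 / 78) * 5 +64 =39997 / 624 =64.10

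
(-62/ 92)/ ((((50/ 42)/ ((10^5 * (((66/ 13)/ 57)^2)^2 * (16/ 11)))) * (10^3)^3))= -6931848/ 1337628997859375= -0.00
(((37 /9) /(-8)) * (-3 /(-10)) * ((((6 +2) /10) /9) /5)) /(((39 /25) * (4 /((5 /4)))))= -37 /67392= -0.00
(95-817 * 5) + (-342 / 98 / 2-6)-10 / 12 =-3998.58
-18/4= -9/2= -4.50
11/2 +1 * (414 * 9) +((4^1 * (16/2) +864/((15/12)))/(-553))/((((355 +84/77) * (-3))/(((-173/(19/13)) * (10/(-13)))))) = 921467395483/246935514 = 3731.61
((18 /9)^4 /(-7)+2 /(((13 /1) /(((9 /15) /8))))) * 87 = -360093 /1820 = -197.85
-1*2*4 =-8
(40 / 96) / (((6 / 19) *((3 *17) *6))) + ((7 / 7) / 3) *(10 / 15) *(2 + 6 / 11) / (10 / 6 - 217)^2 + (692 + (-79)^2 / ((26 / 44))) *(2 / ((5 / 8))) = 3481457959519117 / 96675424560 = 36011.82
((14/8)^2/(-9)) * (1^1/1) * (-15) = 245/48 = 5.10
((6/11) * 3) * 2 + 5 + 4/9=8.72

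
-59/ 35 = -1.69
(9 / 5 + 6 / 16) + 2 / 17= 2.29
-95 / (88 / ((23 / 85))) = -437 / 1496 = -0.29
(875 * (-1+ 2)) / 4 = 875 / 4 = 218.75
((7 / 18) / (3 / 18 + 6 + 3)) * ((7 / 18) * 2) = 49 / 1485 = 0.03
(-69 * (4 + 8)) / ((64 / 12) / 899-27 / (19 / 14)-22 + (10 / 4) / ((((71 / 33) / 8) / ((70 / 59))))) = 1931912343 / 72003211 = 26.83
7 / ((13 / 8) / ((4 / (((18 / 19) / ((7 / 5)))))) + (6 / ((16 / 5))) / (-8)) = 172.71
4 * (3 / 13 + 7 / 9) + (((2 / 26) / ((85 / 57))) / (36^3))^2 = 1191387908505961 / 295322850201600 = 4.03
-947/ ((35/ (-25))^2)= -23675/ 49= -483.16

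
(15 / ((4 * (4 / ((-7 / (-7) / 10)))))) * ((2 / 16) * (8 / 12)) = 1 / 128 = 0.01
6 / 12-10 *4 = -79 / 2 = -39.50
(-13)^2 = 169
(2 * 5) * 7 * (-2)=-140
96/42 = 16/7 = 2.29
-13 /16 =-0.81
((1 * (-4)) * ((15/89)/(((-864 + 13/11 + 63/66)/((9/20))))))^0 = 1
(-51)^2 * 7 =18207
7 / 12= 0.58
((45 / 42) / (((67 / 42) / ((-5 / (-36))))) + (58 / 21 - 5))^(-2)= 31674384 / 145709041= 0.22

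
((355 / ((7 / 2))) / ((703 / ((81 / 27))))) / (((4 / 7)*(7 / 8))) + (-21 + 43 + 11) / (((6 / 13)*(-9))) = -627023 / 88578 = -7.08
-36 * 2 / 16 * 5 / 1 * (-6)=135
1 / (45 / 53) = 53 / 45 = 1.18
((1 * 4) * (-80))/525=-64/105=-0.61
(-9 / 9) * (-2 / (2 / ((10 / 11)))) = 10 / 11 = 0.91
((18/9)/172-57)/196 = -4901/16856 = -0.29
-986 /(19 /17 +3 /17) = -8381 /11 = -761.91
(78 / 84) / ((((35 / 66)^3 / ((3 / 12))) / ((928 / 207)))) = 48171552 / 6902875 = 6.98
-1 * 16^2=-256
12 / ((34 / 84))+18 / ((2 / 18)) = 3258 / 17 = 191.65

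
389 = 389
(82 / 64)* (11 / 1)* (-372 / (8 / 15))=-629145 / 64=-9830.39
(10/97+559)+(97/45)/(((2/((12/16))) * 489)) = 3182401849/5691960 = 559.10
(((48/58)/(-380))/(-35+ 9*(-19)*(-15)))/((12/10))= -1/1394030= -0.00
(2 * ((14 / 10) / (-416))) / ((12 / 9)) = -21 / 4160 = -0.01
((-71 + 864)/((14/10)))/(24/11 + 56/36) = 78507/518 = 151.56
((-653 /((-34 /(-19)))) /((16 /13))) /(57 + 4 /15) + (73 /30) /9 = -309557971 /63084960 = -4.91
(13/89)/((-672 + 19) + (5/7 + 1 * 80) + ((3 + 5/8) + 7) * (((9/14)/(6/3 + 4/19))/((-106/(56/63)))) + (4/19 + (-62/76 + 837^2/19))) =15395016/3825807232591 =0.00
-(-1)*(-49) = -49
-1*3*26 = -78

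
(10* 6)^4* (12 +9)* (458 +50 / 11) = 1384750080000 / 11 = 125886370909.09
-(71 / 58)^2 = -5041 / 3364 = -1.50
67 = 67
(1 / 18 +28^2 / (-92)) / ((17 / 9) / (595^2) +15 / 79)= -5766338375 / 129326884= -44.59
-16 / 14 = -8 / 7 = -1.14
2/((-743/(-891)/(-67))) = -119394/743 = -160.69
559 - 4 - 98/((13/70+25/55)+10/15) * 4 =770025/3019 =255.06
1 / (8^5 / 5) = 5 / 32768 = 0.00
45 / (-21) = -15 / 7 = -2.14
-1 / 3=-0.33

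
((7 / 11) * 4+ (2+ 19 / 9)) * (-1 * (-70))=46130 / 99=465.96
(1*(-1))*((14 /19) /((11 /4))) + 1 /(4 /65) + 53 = 57669 /836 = 68.98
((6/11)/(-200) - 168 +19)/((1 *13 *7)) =-163903/100100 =-1.64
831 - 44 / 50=20753 / 25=830.12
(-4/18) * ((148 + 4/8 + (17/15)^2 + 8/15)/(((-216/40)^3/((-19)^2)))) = 122095615/1594323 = 76.58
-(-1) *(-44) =-44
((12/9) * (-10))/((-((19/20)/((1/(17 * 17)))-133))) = 0.09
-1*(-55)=55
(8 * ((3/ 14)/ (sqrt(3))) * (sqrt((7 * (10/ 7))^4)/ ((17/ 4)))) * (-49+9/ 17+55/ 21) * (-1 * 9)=78571200 * sqrt(3)/ 14161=9610.15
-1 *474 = -474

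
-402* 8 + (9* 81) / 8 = -24999 / 8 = -3124.88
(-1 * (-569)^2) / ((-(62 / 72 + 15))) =11655396 / 571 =20412.25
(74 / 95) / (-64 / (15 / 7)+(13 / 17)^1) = -3774 / 140999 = -0.03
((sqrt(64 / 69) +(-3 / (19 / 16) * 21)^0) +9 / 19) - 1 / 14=8 * sqrt(69) / 69 +373 / 266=2.37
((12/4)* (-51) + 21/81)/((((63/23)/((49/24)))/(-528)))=14607208/243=60111.97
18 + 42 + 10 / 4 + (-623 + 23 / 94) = -26332 / 47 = -560.26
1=1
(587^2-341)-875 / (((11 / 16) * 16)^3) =458166593 / 1331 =344227.34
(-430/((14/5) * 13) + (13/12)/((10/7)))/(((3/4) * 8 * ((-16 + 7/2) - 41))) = 120719/3505320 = 0.03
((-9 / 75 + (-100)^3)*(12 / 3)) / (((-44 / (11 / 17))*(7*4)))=3571429 / 1700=2100.84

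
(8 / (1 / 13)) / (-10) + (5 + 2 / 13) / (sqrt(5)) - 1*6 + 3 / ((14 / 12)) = -484 / 35 + 67*sqrt(5) / 65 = -11.52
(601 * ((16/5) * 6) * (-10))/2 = -57696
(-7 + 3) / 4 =-1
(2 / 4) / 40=1 / 80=0.01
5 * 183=915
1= 1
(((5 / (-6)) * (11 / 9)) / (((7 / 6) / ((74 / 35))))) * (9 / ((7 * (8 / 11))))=-4477 / 1372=-3.26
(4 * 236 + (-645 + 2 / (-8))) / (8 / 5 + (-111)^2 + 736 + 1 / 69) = 412275 / 18020888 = 0.02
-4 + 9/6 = -5/2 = -2.50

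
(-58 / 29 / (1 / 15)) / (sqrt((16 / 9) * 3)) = -12.99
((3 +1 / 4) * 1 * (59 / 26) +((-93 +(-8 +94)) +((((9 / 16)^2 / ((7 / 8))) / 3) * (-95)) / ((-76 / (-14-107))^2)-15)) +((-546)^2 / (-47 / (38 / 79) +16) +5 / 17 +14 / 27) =-13268106824551 / 3594447360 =-3691.28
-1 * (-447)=447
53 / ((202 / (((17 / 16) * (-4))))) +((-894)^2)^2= 516132772425467 / 808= 638778183694.88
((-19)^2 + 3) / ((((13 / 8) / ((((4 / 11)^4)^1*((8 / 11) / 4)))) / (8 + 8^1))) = 1835008 / 161051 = 11.39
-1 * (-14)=14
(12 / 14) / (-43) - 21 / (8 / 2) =-6345 / 1204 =-5.27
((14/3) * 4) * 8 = 448/3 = 149.33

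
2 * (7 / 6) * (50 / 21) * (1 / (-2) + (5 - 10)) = -275 / 9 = -30.56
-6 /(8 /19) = -57 /4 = -14.25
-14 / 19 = -0.74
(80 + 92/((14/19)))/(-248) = -717/868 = -0.83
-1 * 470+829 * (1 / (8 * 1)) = -2931 / 8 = -366.38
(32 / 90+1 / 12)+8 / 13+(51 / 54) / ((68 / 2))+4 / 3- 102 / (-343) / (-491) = 26434211 / 10946845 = 2.41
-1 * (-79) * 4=316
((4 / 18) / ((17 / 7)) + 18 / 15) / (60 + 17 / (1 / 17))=0.00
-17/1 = -17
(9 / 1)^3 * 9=6561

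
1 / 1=1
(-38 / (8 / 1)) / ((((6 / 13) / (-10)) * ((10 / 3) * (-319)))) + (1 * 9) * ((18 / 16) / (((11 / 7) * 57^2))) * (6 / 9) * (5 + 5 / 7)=-82207 / 921272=-0.09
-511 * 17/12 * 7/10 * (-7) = 425663/120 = 3547.19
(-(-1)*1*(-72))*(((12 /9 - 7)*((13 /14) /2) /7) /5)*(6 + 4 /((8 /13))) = 3315 /49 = 67.65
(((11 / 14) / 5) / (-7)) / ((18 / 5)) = -11 / 1764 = -0.01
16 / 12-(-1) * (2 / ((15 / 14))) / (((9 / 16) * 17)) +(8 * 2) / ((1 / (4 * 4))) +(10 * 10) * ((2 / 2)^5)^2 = 820528 / 2295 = 357.53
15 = 15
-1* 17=-17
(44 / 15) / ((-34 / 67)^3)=-22.45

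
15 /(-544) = -15 /544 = -0.03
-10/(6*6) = -5/18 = -0.28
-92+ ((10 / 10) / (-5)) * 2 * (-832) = 1204 / 5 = 240.80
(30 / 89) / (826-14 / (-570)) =8550 / 20952113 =0.00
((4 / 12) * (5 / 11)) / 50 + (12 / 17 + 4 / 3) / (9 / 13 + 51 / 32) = 0.90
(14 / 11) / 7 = 0.18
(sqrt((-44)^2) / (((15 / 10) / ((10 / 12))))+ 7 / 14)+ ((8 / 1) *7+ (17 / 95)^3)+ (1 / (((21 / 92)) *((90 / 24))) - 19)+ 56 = 12868274513 / 108029250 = 119.12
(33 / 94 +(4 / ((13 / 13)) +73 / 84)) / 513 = 0.01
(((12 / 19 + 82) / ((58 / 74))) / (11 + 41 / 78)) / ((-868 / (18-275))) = 291118035 / 107490733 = 2.71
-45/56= -0.80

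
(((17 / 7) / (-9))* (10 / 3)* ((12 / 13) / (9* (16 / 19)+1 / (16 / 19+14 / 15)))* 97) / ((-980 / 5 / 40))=2.02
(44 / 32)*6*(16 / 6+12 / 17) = 473 / 17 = 27.82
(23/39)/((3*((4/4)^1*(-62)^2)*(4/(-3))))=-23/599664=-0.00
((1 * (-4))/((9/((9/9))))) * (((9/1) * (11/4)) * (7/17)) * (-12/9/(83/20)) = 6160/4233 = 1.46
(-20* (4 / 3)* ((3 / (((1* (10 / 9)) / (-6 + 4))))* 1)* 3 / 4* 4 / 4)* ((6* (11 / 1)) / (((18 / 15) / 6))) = 35640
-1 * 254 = -254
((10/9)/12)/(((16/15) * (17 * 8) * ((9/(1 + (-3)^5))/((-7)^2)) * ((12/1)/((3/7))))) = -21175/705024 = -0.03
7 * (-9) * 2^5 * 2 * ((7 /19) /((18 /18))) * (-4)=112896 /19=5941.89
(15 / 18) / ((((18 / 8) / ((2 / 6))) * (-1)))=-10 / 81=-0.12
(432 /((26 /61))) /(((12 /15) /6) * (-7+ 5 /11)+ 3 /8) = -1932480 /949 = -2036.33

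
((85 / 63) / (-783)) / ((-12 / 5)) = 425 / 591948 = 0.00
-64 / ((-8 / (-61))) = -488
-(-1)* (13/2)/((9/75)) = 325/6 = 54.17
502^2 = 252004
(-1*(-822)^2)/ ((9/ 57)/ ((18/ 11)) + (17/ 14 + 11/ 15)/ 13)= -4380966135/ 1597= -2743247.42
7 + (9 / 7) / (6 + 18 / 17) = 2011 / 280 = 7.18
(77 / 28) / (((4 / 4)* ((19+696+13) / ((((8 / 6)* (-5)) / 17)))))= -55 / 37128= -0.00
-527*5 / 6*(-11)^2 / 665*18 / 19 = -191301 / 2527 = -75.70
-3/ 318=-1/ 106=-0.01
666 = 666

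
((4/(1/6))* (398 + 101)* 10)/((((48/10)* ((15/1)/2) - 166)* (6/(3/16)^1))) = -1497/52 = -28.79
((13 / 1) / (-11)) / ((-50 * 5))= 13 / 2750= 0.00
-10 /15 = -2 /3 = -0.67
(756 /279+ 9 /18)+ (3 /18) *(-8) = 349 /186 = 1.88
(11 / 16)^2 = 121 / 256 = 0.47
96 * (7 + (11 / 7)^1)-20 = 5620 / 7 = 802.86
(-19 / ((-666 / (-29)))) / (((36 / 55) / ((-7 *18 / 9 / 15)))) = 42427 / 35964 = 1.18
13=13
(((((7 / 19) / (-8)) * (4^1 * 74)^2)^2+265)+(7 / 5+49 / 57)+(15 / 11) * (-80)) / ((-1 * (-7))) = 138539327023 / 59565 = 2325851.20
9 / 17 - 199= -3374 / 17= -198.47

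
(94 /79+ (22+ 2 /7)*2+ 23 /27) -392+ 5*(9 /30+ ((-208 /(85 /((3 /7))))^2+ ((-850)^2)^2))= 788370718389351135881 /302054130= 2610031249661.61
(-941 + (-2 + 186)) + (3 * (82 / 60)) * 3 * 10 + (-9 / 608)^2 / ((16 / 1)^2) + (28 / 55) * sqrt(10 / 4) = -59997945775 / 94633984 + 14 * sqrt(10) / 55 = -633.20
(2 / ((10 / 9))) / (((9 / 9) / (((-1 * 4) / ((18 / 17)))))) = -6.80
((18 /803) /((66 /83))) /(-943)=-249 /8329519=-0.00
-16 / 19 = -0.84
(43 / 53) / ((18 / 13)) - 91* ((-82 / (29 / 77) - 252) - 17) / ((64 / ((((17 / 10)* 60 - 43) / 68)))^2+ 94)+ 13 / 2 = 309333547505 / 20501695638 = 15.09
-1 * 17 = -17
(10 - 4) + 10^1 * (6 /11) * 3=246 /11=22.36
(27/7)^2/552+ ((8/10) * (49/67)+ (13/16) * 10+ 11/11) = 14704663/1510180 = 9.74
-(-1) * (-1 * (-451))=451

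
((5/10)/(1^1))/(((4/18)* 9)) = 1/4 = 0.25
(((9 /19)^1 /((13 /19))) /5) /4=9 /260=0.03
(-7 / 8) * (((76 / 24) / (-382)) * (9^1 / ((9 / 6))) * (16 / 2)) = 133 / 382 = 0.35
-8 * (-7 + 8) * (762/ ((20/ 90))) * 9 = -246888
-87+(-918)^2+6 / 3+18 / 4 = 1685287 / 2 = 842643.50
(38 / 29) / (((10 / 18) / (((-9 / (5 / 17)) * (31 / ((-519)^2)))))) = -180234 / 21698525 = -0.01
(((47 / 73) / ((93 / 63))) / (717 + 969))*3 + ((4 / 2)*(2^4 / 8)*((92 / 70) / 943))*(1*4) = 42114137 / 1825041610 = 0.02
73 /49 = 1.49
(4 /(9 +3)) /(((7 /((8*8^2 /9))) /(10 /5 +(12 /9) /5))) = 17408 /2835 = 6.14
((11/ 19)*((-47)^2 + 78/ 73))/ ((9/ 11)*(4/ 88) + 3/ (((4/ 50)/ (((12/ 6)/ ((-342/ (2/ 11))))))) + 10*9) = 1288421310/ 90623879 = 14.22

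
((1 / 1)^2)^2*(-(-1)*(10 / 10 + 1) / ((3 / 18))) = 12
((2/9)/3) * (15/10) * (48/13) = 16/39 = 0.41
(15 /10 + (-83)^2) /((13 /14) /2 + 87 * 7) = 192934 /17065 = 11.31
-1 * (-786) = 786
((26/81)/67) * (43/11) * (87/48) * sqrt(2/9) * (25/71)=405275 * sqrt(2)/101723688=0.01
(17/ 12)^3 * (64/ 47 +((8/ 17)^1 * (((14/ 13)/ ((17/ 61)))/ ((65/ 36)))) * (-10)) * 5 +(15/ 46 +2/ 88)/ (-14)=-376293981013/ 3038483448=-123.84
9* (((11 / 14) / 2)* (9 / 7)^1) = 891 / 196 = 4.55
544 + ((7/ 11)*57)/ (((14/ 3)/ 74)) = 12311/ 11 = 1119.18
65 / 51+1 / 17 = 1.33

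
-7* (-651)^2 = -2966607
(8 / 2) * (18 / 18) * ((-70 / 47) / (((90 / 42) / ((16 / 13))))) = -6272 / 1833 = -3.42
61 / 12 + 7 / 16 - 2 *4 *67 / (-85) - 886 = -3566627 / 4080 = -874.17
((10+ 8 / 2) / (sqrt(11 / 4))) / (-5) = -28 * sqrt(11) / 55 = -1.69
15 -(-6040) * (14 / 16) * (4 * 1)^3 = 338255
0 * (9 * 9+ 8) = 0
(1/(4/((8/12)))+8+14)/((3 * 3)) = 133/54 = 2.46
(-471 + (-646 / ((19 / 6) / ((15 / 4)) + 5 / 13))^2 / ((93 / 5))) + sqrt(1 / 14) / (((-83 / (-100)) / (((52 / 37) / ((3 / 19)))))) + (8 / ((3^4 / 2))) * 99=49400 * sqrt(14) / 64491 + 2077126732667 / 144232119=14404.14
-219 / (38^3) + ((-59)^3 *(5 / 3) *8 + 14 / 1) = -2738372.67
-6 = -6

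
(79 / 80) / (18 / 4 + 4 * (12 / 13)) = 1027 / 8520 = 0.12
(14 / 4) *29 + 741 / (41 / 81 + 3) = 88847 / 284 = 312.84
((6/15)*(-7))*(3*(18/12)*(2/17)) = -126/85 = -1.48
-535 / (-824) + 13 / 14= 9101 / 5768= 1.58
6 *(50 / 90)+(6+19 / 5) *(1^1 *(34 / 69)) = 2816 / 345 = 8.16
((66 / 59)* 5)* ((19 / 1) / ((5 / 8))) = 10032 / 59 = 170.03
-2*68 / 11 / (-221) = 8 / 143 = 0.06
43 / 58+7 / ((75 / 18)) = 3511 / 1450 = 2.42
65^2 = 4225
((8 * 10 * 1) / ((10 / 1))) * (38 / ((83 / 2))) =608 / 83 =7.33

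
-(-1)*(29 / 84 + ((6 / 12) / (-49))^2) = 0.35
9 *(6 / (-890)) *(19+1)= -108 / 89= -1.21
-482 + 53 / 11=-477.18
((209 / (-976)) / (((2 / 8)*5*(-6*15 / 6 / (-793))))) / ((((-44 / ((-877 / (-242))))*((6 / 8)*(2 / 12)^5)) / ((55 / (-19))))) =-22387.42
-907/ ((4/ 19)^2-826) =1.10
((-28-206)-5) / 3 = -239 / 3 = -79.67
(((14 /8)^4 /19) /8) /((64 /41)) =98441 /2490368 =0.04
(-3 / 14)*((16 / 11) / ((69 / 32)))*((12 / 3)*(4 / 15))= -4096 / 26565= -0.15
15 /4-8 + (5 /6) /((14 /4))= -337 /84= -4.01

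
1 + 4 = 5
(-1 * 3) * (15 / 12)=-15 / 4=-3.75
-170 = -170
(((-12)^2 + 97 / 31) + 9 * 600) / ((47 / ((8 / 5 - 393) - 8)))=-343406117 / 7285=-47138.79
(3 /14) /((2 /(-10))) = -15 /14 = -1.07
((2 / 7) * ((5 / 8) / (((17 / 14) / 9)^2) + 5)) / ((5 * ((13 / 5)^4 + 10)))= 2841875 / 70422653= 0.04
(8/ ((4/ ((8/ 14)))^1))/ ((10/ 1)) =4/ 35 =0.11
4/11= 0.36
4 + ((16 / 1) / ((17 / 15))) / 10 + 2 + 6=228 / 17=13.41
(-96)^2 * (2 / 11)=18432 / 11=1675.64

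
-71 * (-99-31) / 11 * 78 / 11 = 719940 / 121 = 5949.92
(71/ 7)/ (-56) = -71/ 392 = -0.18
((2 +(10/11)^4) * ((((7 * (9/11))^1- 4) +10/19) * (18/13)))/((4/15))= 1248872985/39779597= 31.39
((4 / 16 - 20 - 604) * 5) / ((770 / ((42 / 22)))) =-7485 / 968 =-7.73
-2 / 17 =-0.12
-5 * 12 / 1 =-60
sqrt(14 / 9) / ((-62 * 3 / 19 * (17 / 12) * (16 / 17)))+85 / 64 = 85 / 64 - 19 * sqrt(14) / 744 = 1.23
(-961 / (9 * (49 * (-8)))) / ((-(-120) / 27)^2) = 8649 / 627200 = 0.01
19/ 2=9.50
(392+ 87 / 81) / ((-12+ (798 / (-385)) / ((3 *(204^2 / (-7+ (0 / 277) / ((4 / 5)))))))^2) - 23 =-3822958527004607 / 188599326523609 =-20.27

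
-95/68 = -1.40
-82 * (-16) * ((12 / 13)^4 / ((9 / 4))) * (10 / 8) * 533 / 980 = 287.82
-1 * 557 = -557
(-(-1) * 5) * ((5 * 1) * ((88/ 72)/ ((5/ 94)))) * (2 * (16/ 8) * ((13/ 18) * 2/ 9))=268840/ 729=368.78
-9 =-9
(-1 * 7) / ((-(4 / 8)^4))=112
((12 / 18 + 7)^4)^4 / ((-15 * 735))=-6132610415680998648961 / 474590099025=-12921909724.37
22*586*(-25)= -322300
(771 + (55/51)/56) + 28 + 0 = 2281999/2856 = 799.02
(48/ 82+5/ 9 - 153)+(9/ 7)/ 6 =-783397/ 5166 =-151.64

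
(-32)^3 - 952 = -33720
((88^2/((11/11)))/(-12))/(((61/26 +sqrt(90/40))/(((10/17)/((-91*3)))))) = 1936/5355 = 0.36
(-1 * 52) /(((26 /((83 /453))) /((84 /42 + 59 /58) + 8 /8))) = -19339 /13137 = -1.47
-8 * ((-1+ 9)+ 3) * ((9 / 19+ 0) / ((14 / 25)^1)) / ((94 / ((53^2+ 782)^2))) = -10211428.72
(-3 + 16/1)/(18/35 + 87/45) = 5.31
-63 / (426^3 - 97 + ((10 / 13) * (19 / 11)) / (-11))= -99099 / 121606551877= -0.00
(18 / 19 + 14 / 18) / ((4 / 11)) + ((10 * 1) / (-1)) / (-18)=5.30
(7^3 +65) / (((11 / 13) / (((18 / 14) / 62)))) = 23868 / 2387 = 10.00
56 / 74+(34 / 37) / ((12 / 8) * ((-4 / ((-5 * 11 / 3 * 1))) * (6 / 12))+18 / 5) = 7666 / 7659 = 1.00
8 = 8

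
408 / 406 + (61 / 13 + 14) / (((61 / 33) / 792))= 1289424516 / 160979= 8009.89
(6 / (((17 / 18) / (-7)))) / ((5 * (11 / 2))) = -1512 / 935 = -1.62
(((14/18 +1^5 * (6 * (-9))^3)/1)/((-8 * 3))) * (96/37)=5668676/333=17023.05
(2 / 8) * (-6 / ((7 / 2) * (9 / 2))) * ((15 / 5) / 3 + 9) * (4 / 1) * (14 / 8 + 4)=-460 / 21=-21.90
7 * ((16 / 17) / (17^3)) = 112 / 83521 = 0.00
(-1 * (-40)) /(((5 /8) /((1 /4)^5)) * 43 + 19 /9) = 360 /247699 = 0.00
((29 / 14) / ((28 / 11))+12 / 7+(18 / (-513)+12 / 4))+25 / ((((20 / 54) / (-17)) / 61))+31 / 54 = -14074997201 / 201096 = -69991.43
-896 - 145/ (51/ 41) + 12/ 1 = -51029/ 51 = -1000.57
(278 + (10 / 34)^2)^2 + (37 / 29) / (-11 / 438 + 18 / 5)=1466431595151879 / 18962691361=77332.46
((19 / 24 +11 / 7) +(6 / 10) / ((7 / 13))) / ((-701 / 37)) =-0.18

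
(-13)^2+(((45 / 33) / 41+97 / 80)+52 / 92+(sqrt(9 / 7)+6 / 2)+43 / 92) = 3 * sqrt(7) / 7+144623161 / 829840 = 175.41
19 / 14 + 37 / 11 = 727 / 154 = 4.72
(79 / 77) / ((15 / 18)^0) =79 / 77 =1.03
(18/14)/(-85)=-9/595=-0.02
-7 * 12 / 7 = -12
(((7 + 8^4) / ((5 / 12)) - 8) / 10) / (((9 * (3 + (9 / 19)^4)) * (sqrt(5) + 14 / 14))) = -1602817979 / 178885800 + 1602817979 * sqrt(5) / 178885800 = 11.08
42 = 42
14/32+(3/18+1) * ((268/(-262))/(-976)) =21035/47946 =0.44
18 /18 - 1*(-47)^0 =0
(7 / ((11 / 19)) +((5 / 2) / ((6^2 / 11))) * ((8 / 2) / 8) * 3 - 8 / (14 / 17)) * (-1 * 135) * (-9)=5272695 / 1232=4279.78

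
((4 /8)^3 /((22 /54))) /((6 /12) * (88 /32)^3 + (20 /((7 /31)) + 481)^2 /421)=8911728 /22683835141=0.00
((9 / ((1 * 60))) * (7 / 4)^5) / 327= 16807 / 2232320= 0.01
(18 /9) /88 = 1 /44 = 0.02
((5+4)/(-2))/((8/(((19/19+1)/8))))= -9/64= -0.14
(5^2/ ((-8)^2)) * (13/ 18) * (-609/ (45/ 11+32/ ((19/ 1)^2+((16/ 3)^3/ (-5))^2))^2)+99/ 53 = -8.27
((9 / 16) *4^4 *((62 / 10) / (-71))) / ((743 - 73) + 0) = -2232 / 118925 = -0.02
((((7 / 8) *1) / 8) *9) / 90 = 7 / 640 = 0.01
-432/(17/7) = -3024/17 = -177.88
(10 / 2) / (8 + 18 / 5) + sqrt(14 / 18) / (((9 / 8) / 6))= 25 / 58 + 16 * sqrt(7) / 9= 5.13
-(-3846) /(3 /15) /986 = 9615 /493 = 19.50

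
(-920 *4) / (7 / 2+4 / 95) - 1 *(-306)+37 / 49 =-24144937 / 32977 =-732.18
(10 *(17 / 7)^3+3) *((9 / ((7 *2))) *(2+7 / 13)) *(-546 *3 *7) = -134075007 / 49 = -2736224.63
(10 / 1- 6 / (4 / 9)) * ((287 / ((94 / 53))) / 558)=-106477 / 104904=-1.01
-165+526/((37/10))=-845/37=-22.84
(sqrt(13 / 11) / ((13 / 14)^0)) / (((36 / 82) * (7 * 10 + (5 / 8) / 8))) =1312 * sqrt(143) / 444015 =0.04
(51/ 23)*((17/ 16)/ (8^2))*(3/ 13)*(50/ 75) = 867/ 153088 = 0.01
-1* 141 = -141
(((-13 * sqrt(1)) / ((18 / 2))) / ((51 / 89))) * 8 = -9256 / 459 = -20.17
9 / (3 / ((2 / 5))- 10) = -3.60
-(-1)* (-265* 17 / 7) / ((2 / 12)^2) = -162180 / 7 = -23168.57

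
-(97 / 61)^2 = -9409 / 3721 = -2.53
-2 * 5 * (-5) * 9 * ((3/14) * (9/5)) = 1215/7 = 173.57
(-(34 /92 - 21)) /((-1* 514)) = -949 /23644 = -0.04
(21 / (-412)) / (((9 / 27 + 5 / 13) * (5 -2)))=-39 / 1648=-0.02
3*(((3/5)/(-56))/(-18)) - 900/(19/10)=-5039981/10640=-473.68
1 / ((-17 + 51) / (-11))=-11 / 34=-0.32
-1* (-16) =16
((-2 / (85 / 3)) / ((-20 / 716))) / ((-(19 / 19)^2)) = -1074 / 425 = -2.53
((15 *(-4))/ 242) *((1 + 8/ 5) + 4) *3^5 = -4374/ 11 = -397.64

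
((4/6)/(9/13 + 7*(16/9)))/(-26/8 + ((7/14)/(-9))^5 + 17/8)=-147386304/3267300805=-0.05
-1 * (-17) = 17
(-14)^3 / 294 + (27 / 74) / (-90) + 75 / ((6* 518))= -36182 / 3885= -9.31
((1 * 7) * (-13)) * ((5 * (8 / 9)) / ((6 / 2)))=-3640 / 27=-134.81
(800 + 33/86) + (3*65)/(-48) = 547869/688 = 796.32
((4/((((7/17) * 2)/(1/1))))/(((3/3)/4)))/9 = 2.16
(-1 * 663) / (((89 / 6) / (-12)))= 47736 / 89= 536.36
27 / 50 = 0.54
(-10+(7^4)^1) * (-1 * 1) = -2391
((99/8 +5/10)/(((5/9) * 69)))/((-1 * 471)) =-103/144440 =-0.00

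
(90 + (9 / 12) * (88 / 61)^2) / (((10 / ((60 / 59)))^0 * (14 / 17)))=2895933 / 26047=111.18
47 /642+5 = 3257 /642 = 5.07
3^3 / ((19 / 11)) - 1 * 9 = 126 / 19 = 6.63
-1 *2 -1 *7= -9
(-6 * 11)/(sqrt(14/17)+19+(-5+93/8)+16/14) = -31395056/12718371+68992 * sqrt(238)/12718371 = -2.38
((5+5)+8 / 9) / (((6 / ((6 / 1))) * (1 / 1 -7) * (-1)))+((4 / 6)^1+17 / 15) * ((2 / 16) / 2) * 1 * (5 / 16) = 12787 / 6912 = 1.85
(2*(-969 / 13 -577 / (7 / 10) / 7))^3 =-56883227.58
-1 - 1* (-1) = 0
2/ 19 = 0.11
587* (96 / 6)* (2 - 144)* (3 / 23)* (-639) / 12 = 213052824 / 23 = 9263166.26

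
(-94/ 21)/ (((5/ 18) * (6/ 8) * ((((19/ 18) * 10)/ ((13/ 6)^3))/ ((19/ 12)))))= -103259/ 3150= -32.78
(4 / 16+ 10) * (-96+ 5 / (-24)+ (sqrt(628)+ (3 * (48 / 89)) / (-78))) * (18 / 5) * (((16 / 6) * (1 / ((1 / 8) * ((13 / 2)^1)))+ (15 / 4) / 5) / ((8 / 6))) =-206731509663 / 19252480+ 232101 * sqrt(157) / 1040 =-7941.55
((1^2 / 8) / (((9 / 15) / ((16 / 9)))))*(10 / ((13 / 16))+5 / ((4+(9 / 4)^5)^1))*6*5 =67798400 / 492531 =137.65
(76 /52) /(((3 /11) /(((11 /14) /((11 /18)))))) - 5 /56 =4951 /728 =6.80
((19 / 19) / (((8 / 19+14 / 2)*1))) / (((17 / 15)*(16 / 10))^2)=35625 / 869312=0.04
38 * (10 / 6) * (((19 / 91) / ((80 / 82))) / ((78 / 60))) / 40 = 14801 / 56784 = 0.26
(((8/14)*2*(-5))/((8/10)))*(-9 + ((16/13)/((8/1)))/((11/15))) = 62850/1001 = 62.79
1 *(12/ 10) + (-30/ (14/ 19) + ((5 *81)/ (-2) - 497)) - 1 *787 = -106821/ 70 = -1526.01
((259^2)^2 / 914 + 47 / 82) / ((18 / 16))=737977217920 / 168633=4376232.52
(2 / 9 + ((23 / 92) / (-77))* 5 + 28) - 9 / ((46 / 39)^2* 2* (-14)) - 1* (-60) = 518732023 / 5865552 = 88.44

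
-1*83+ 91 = 8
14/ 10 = 1.40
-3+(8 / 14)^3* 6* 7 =237 / 49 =4.84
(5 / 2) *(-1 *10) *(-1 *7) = 175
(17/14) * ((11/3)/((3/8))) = 748/63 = 11.87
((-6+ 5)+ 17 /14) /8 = 3 /112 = 0.03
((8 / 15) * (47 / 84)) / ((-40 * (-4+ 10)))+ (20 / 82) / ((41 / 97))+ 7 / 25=54378697 / 63541800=0.86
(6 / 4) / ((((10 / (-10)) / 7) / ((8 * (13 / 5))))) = -1092 / 5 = -218.40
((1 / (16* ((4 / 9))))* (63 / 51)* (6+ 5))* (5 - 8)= -6237 / 1088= -5.73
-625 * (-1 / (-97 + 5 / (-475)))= -59375 / 9216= -6.44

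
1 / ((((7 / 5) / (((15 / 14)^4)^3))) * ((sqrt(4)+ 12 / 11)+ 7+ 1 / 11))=0.16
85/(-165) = -17/33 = -0.52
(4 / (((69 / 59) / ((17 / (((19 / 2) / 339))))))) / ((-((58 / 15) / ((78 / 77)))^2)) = -310299514200 / 2179008293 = -142.40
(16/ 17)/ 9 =0.10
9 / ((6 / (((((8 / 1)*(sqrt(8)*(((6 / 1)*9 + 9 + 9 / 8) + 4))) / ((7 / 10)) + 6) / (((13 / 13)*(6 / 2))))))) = 3 + 5450*sqrt(2) / 7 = 1104.07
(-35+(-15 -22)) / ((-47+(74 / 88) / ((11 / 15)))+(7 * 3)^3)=-0.01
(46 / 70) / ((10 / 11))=253 / 350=0.72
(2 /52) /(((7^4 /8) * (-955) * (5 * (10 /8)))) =-16 /745210375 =-0.00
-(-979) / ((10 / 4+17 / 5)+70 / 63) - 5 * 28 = -230 / 631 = -0.36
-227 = -227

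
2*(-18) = -36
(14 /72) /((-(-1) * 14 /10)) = 5 /36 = 0.14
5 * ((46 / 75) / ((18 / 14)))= 322 / 135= 2.39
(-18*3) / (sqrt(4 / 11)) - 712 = -801.55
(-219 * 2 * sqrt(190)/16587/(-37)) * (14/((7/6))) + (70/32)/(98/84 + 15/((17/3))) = 584 * sqrt(190)/68191 + 1785/3112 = 0.69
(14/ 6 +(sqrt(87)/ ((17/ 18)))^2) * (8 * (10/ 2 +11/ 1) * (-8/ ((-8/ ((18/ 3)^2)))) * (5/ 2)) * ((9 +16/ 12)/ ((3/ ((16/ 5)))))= 10994470912/ 867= 12681050.65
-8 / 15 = -0.53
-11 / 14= -0.79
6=6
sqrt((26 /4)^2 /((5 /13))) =10.48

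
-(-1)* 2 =2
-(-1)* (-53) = -53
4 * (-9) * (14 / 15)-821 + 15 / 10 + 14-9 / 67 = -562287 / 670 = -839.23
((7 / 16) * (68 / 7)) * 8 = 34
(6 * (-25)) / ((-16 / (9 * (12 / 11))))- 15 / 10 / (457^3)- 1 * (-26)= 123934024894 / 1049883923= 118.05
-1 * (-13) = 13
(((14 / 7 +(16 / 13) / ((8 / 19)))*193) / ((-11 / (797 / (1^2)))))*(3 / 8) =-3691704 / 143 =-25816.11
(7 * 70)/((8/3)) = 735/4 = 183.75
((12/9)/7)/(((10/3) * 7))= 2/245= 0.01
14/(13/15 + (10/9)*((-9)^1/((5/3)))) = -30/11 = -2.73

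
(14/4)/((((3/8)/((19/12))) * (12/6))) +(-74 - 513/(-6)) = 170/9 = 18.89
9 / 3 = 3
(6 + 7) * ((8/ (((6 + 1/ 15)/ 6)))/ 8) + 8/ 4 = 104/ 7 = 14.86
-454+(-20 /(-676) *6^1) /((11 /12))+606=152.19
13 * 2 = 26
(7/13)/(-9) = -7/117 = -0.06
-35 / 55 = -7 / 11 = -0.64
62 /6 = 31 /3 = 10.33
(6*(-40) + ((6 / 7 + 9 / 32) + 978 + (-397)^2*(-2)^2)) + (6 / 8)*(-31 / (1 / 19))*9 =140492663 / 224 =627199.39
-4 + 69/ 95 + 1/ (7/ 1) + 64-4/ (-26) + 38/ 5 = 593246/ 8645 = 68.62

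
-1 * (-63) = 63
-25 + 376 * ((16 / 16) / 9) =151 / 9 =16.78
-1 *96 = -96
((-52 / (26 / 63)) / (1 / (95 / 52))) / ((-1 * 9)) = 665 / 26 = 25.58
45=45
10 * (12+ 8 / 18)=1120 / 9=124.44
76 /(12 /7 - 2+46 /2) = 532 /159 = 3.35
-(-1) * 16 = 16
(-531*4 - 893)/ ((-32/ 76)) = 57323/ 8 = 7165.38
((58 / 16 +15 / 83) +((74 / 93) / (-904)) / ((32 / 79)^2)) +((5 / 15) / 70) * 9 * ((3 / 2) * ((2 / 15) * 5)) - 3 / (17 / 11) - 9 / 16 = 2847552631411 / 2125770608640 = 1.34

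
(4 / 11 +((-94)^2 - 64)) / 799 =96496 / 8789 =10.98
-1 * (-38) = 38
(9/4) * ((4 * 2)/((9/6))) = 12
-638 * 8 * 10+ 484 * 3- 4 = -49592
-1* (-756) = 756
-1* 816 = -816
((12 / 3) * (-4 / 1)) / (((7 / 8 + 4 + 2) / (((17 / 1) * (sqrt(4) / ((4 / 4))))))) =-4352 / 55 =-79.13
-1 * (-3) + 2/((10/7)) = 4.40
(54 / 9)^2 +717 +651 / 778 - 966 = -165063 / 778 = -212.16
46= 46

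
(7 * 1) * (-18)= -126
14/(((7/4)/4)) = 32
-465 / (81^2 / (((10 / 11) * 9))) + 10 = 25180 / 2673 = 9.42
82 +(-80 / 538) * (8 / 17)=374666 / 4573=81.93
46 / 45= 1.02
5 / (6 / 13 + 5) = 0.92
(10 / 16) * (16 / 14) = 5 / 7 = 0.71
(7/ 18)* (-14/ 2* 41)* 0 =0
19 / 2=9.50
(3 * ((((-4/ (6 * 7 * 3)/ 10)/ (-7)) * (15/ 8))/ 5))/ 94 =1/ 184240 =0.00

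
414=414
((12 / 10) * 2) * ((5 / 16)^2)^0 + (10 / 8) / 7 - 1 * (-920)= 129161 / 140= 922.58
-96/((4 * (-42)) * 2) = 2/7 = 0.29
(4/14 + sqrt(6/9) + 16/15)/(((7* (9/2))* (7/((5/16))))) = 0.00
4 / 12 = 0.33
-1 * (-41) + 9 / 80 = 3289 / 80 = 41.11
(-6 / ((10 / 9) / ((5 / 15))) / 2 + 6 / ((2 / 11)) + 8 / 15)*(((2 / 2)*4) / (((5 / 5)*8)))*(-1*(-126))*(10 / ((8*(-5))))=-513.98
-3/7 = -0.43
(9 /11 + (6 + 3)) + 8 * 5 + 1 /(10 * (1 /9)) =5579 /110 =50.72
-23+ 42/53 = -1177/53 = -22.21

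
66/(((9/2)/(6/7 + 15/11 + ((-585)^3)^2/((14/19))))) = 5584576230934593978/7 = 797796604419227711.14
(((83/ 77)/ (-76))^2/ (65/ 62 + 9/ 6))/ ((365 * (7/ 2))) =213559/ 3456182246440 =0.00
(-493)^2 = 243049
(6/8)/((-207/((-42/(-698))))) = -7/32108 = -0.00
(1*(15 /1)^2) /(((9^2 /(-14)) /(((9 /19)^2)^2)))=-255150 /130321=-1.96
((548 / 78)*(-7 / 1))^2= 3678724 / 1521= 2418.62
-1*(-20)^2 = -400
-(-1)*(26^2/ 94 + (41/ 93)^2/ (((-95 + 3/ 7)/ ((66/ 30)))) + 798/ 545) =1268802449057/ 146662217370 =8.65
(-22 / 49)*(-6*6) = 792 / 49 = 16.16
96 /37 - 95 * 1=-3419 /37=-92.41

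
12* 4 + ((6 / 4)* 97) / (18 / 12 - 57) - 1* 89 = -1614 / 37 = -43.62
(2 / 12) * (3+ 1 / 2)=0.58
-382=-382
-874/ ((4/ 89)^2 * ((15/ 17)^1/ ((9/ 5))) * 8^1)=-176535327/ 1600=-110334.58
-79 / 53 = -1.49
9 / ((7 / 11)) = 99 / 7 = 14.14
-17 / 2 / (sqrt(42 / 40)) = -17 * sqrt(105) / 21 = -8.30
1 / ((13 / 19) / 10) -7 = 7.62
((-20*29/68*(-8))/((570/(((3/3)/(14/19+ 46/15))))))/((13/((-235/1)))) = -34075/59891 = -0.57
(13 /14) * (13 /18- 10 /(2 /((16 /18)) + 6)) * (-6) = 1261 /462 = 2.73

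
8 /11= 0.73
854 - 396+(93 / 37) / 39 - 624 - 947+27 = -522335 / 481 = -1085.94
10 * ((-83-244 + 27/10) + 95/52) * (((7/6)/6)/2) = -586901/1872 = -313.52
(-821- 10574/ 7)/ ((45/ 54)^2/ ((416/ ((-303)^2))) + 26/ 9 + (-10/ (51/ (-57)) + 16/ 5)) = -20775980160/ 1519505659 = -13.67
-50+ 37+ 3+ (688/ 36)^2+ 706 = 85960/ 81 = 1061.23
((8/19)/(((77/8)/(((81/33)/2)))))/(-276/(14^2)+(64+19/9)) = 27216/32799833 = 0.00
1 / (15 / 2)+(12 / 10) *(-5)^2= 452 / 15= 30.13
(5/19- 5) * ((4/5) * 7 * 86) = -43344/19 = -2281.26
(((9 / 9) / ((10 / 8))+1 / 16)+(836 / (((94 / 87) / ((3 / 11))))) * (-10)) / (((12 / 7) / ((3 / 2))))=-1845.68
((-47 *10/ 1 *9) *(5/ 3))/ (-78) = 90.38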